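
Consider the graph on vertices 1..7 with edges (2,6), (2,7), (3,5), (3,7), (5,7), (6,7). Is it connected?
No, it has 3 components: {1}, {2, 3, 5, 6, 7}, {4}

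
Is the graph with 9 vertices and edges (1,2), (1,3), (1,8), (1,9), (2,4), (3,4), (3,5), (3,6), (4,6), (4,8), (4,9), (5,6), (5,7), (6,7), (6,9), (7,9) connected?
Yes (BFS from 1 visits [1, 2, 3, 8, 9, 4, 5, 6, 7] — all 9 vertices reached)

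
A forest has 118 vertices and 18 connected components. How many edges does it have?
100 (Each of the 18 component trees on V_i vertices has V_i - 1 edges; summing gives V - C = 118 - 18 = 100)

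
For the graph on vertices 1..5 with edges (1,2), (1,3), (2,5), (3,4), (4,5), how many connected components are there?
1 (components: {1, 2, 3, 4, 5})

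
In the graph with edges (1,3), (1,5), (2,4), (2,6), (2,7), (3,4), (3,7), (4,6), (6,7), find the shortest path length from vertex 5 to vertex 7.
3 (path: 5 -> 1 -> 3 -> 7, 3 edges)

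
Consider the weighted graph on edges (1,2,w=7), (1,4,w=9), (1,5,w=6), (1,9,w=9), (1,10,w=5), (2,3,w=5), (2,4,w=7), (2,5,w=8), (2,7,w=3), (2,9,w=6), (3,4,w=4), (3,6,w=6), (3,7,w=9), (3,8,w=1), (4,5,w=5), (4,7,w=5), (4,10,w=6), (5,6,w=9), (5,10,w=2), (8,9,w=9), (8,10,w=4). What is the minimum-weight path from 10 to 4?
6 (path: 10 -> 4; weights 6 = 6)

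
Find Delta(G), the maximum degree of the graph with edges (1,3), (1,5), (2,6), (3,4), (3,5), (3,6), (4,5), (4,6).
4 (attained at vertex 3)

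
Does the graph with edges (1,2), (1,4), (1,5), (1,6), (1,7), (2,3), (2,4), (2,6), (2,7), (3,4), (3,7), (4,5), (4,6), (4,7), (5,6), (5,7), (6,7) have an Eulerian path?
No (4 vertices have odd degree: {1, 2, 3, 6}; Eulerian path requires 0 or 2)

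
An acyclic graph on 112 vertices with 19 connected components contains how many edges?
93 (Each of the 19 component trees on V_i vertices has V_i - 1 edges; summing gives V - C = 112 - 19 = 93)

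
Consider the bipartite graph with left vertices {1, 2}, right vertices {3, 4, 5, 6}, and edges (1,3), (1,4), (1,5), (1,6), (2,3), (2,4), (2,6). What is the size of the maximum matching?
2 (matching: (1,5), (2,6); upper bound min(|L|,|R|) = min(2,4) = 2)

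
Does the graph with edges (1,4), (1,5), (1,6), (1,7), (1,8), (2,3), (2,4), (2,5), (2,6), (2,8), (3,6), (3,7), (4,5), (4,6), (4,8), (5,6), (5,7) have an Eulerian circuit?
No (8 vertices have odd degree: {1, 2, 3, 4, 5, 6, 7, 8}; Eulerian circuit requires 0)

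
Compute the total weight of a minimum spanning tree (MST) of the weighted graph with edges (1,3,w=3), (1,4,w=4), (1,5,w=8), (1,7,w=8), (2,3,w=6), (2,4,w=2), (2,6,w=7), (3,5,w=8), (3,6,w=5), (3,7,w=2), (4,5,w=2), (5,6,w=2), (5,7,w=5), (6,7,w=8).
15 (MST edges: (1,3,w=3), (1,4,w=4), (2,4,w=2), (3,7,w=2), (4,5,w=2), (5,6,w=2); sum of weights 3 + 4 + 2 + 2 + 2 + 2 = 15)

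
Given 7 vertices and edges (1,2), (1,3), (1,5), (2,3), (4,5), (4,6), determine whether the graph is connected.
No, it has 2 components: {1, 2, 3, 4, 5, 6}, {7}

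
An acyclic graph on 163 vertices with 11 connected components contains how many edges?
152 (Each of the 11 component trees on V_i vertices has V_i - 1 edges; summing gives V - C = 163 - 11 = 152)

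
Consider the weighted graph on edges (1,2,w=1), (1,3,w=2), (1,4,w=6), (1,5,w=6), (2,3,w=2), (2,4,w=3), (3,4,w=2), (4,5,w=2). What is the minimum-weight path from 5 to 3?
4 (path: 5 -> 4 -> 3; weights 2 + 2 = 4)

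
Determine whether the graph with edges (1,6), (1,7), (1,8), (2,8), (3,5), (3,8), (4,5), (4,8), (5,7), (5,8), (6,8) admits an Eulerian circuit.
No (2 vertices have odd degree: {1, 2}; Eulerian circuit requires 0)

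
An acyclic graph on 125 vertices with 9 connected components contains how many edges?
116 (Each of the 9 component trees on V_i vertices has V_i - 1 edges; summing gives V - C = 125 - 9 = 116)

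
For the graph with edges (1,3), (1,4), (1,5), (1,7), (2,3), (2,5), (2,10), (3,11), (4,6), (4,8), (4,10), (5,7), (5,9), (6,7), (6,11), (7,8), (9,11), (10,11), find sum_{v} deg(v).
36 (handshake: sum of degrees = 2|E| = 2 x 18 = 36)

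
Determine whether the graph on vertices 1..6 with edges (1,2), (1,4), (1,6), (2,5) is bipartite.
Yes. Partition: {1, 3, 5}, {2, 4, 6}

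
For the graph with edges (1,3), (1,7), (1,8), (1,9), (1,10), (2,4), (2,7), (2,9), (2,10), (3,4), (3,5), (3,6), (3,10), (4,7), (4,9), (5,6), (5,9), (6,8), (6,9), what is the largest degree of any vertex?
5 (attained at vertices 1, 3, 9)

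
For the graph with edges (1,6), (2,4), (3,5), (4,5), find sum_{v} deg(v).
8 (handshake: sum of degrees = 2|E| = 2 x 4 = 8)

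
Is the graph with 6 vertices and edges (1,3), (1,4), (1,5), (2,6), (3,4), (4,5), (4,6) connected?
Yes (BFS from 1 visits [1, 3, 4, 5, 6, 2] — all 6 vertices reached)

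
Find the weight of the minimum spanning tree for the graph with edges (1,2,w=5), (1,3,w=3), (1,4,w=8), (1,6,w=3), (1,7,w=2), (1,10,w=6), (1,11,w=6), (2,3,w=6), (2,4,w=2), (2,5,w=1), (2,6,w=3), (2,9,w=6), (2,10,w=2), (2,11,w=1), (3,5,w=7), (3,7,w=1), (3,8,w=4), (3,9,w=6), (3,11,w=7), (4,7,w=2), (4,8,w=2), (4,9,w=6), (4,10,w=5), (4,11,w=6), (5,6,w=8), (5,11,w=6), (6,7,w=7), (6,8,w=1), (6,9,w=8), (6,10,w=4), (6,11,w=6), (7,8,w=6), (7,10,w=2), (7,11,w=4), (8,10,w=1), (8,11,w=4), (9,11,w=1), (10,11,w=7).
14 (MST edges: (1,7,w=2), (2,4,w=2), (2,5,w=1), (2,10,w=2), (2,11,w=1), (3,7,w=1), (4,7,w=2), (6,8,w=1), (8,10,w=1), (9,11,w=1); sum of weights 2 + 2 + 1 + 2 + 1 + 1 + 2 + 1 + 1 + 1 = 14)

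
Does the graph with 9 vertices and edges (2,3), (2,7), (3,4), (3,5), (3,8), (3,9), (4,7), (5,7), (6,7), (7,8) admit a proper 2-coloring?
Yes. Partition: {1, 2, 4, 5, 6, 8, 9}, {3, 7}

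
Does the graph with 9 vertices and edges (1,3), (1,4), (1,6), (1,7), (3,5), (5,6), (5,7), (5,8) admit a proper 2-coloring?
Yes. Partition: {1, 2, 5, 9}, {3, 4, 6, 7, 8}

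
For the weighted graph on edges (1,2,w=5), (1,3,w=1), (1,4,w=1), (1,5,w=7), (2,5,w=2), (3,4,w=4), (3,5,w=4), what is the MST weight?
8 (MST edges: (1,3,w=1), (1,4,w=1), (2,5,w=2), (3,5,w=4); sum of weights 1 + 1 + 2 + 4 = 8)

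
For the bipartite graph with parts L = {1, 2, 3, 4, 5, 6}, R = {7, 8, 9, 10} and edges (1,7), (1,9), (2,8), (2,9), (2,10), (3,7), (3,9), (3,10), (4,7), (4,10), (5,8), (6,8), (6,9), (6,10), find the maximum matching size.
4 (matching: (1,9), (2,10), (3,7), (5,8); upper bound min(|L|,|R|) = min(6,4) = 4)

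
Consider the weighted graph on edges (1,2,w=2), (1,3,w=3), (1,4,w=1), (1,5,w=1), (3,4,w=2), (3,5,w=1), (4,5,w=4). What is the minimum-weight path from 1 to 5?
1 (path: 1 -> 5; weights 1 = 1)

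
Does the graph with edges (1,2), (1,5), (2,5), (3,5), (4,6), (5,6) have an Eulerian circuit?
No (2 vertices have odd degree: {3, 4}; Eulerian circuit requires 0)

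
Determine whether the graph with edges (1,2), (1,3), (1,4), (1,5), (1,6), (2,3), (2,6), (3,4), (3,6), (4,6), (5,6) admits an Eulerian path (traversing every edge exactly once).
No (4 vertices have odd degree: {1, 2, 4, 6}; Eulerian path requires 0 or 2)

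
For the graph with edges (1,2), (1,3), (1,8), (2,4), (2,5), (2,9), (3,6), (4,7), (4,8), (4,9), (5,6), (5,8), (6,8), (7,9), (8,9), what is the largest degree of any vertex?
5 (attained at vertex 8)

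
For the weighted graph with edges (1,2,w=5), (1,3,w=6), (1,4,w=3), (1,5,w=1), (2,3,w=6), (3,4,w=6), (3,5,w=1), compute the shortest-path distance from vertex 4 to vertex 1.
3 (path: 4 -> 1; weights 3 = 3)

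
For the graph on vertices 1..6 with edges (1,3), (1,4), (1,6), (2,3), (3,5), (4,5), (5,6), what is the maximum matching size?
3 (matching: (1,6), (2,3), (4,5); upper bound floor(n/2) = floor(6/2) = 3)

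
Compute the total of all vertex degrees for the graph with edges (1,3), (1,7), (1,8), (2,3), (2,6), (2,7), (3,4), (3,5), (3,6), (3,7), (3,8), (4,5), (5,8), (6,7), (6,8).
30 (handshake: sum of degrees = 2|E| = 2 x 15 = 30)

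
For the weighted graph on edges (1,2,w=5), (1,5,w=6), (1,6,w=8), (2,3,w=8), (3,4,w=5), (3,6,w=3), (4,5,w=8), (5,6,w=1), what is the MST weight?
20 (MST edges: (1,2,w=5), (1,5,w=6), (3,4,w=5), (3,6,w=3), (5,6,w=1); sum of weights 5 + 6 + 5 + 3 + 1 = 20)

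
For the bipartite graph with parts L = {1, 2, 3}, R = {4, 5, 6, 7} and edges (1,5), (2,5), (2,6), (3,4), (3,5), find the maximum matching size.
3 (matching: (1,5), (2,6), (3,4); upper bound min(|L|,|R|) = min(3,4) = 3)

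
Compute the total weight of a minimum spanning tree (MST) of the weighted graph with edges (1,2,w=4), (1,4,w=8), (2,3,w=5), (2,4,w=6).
15 (MST edges: (1,2,w=4), (2,3,w=5), (2,4,w=6); sum of weights 4 + 5 + 6 = 15)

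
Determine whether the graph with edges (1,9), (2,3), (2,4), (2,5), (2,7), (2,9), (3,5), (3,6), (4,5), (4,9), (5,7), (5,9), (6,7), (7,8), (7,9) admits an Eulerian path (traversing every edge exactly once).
No (8 vertices have odd degree: {1, 2, 3, 4, 5, 7, 8, 9}; Eulerian path requires 0 or 2)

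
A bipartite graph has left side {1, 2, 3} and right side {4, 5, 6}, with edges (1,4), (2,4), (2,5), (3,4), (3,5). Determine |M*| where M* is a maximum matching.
2 (matching: (1,4), (2,5); upper bound min(|L|,|R|) = min(3,3) = 3)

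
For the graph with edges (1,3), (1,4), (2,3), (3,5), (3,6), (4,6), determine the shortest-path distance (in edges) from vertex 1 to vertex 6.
2 (path: 1 -> 3 -> 6, 2 edges)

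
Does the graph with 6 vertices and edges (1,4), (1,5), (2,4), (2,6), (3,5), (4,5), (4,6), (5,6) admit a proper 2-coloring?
No (odd cycle of length 3: 4 -> 1 -> 5 -> 4)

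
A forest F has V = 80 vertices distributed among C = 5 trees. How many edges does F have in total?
75 (Each of the 5 component trees on V_i vertices has V_i - 1 edges; summing gives V - C = 80 - 5 = 75)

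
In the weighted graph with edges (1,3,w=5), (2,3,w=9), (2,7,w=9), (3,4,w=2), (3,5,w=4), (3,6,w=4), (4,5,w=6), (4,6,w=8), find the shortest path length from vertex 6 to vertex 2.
13 (path: 6 -> 3 -> 2; weights 4 + 9 = 13)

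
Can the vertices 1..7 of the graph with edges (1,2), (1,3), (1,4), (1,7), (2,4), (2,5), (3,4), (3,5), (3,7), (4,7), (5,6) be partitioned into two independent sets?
No (odd cycle of length 3: 4 -> 1 -> 2 -> 4)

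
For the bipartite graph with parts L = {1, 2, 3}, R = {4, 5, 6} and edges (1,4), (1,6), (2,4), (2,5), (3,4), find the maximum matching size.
3 (matching: (1,6), (2,5), (3,4); upper bound min(|L|,|R|) = min(3,3) = 3)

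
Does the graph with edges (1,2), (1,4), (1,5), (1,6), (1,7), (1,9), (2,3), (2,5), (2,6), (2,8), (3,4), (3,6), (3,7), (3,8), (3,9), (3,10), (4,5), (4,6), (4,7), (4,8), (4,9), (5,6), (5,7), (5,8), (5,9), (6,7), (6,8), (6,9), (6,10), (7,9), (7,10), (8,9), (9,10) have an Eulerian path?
No (6 vertices have odd degree: {2, 3, 4, 5, 6, 7}; Eulerian path requires 0 or 2)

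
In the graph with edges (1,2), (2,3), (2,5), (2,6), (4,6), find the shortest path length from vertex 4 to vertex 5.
3 (path: 4 -> 6 -> 2 -> 5, 3 edges)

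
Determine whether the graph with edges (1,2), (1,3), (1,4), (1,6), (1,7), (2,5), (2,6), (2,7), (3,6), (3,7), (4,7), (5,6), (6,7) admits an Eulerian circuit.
No (4 vertices have odd degree: {1, 3, 6, 7}; Eulerian circuit requires 0)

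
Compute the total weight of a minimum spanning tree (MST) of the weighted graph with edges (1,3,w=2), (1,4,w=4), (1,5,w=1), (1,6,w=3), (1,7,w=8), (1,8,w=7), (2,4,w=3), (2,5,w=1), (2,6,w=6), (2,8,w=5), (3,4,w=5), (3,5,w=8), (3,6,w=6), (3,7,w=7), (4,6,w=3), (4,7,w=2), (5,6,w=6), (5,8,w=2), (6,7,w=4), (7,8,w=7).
14 (MST edges: (1,3,w=2), (1,5,w=1), (1,6,w=3), (2,4,w=3), (2,5,w=1), (4,7,w=2), (5,8,w=2); sum of weights 2 + 1 + 3 + 3 + 1 + 2 + 2 = 14)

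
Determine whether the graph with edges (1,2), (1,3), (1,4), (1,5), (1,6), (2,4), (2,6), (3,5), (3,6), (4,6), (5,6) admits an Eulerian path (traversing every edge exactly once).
No (6 vertices have odd degree: {1, 2, 3, 4, 5, 6}; Eulerian path requires 0 or 2)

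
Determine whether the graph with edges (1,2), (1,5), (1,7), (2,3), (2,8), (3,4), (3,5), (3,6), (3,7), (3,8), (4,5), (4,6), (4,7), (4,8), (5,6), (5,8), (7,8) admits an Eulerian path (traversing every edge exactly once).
No (6 vertices have odd degree: {1, 2, 4, 5, 6, 8}; Eulerian path requires 0 or 2)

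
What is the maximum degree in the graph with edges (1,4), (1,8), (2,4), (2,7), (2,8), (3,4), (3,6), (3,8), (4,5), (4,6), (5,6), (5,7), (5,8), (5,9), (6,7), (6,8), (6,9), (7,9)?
6 (attained at vertex 6)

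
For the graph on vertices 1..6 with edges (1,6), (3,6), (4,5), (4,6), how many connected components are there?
2 (components: {1, 3, 4, 5, 6}, {2})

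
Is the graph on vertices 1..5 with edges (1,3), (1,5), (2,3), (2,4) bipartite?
Yes. Partition: {1, 2}, {3, 4, 5}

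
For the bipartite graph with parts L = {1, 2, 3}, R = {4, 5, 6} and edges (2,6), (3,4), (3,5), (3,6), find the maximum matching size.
2 (matching: (2,6), (3,5); upper bound min(|L|,|R|) = min(3,3) = 3)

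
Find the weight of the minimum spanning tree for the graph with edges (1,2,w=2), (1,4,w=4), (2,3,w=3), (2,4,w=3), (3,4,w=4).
8 (MST edges: (1,2,w=2), (2,3,w=3), (2,4,w=3); sum of weights 2 + 3 + 3 = 8)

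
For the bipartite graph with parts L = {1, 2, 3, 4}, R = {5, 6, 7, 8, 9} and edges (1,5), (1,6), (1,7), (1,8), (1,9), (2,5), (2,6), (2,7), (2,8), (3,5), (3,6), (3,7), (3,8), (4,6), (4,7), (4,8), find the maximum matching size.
4 (matching: (1,9), (2,8), (3,7), (4,6); upper bound min(|L|,|R|) = min(4,5) = 4)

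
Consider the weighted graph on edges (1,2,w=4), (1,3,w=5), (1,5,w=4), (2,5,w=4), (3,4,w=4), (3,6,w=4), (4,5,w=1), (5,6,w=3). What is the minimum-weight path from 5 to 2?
4 (path: 5 -> 2; weights 4 = 4)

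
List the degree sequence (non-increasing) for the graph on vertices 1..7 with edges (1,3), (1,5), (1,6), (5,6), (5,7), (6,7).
[3, 3, 3, 2, 1, 0, 0] (degrees: deg(1)=3, deg(2)=0, deg(3)=1, deg(4)=0, deg(5)=3, deg(6)=3, deg(7)=2)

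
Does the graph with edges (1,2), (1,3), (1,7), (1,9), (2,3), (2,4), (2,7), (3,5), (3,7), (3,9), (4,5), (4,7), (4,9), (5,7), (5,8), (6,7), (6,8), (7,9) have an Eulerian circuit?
No (2 vertices have odd degree: {3, 7}; Eulerian circuit requires 0)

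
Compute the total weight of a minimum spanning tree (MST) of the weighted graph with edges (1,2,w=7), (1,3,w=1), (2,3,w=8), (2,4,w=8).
16 (MST edges: (1,2,w=7), (1,3,w=1), (2,4,w=8); sum of weights 7 + 1 + 8 = 16)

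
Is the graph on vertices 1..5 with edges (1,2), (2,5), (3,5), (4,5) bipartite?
Yes. Partition: {1, 5}, {2, 3, 4}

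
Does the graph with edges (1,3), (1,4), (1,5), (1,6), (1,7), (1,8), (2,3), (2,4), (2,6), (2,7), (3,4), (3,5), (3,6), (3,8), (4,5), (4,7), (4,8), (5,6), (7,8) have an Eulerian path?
Yes — and in fact it has an Eulerian circuit (the graph is connected and all 8 vertices have even degree)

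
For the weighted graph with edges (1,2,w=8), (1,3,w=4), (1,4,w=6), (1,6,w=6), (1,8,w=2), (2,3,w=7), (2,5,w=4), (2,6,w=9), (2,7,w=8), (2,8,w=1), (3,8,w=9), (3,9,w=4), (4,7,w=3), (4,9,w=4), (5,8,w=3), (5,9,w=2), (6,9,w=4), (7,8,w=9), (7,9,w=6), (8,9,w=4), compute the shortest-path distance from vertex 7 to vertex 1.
9 (path: 7 -> 4 -> 1; weights 3 + 6 = 9)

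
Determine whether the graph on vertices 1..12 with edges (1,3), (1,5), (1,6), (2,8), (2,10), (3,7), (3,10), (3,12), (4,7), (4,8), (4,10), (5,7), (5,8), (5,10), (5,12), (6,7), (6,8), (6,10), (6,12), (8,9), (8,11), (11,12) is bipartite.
Yes. Partition: {1, 7, 8, 10, 12}, {2, 3, 4, 5, 6, 9, 11}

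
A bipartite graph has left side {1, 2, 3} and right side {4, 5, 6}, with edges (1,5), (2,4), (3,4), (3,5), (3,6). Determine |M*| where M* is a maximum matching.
3 (matching: (1,5), (2,4), (3,6); upper bound min(|L|,|R|) = min(3,3) = 3)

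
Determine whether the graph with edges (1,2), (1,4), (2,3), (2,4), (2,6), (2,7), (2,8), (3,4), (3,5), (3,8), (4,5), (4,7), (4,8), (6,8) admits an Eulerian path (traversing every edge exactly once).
Yes — and in fact it has an Eulerian circuit (the graph is connected and all 8 vertices have even degree)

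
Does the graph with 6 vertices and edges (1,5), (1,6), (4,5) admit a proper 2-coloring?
Yes. Partition: {1, 2, 3, 4}, {5, 6}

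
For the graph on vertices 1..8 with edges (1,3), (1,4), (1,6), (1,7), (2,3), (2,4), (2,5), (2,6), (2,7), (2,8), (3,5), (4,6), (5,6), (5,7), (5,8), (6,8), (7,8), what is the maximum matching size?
4 (matching: (1,7), (2,3), (4,6), (5,8); upper bound floor(n/2) = floor(8/2) = 4)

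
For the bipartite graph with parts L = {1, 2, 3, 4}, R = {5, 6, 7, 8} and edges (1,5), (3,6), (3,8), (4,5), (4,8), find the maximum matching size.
3 (matching: (1,5), (3,6), (4,8); upper bound min(|L|,|R|) = min(4,4) = 4)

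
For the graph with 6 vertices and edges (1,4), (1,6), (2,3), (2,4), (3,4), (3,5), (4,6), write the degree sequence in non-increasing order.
[4, 3, 2, 2, 2, 1] (degrees: deg(1)=2, deg(2)=2, deg(3)=3, deg(4)=4, deg(5)=1, deg(6)=2)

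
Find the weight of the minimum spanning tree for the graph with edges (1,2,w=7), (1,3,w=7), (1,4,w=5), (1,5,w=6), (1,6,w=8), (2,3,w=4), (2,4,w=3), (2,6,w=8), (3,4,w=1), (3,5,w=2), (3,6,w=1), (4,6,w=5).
12 (MST edges: (1,4,w=5), (2,4,w=3), (3,4,w=1), (3,5,w=2), (3,6,w=1); sum of weights 5 + 3 + 1 + 2 + 1 = 12)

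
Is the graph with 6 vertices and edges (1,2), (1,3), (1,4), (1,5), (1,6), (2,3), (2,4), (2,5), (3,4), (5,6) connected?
Yes (BFS from 1 visits [1, 2, 3, 4, 5, 6] — all 6 vertices reached)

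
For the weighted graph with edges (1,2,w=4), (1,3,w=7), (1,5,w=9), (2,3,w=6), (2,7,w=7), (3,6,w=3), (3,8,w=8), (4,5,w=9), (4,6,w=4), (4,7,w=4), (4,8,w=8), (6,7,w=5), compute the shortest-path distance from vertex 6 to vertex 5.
13 (path: 6 -> 4 -> 5; weights 4 + 9 = 13)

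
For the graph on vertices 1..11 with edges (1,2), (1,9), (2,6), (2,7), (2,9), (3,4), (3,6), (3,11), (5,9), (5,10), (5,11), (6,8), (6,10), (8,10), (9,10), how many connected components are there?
1 (components: {1, 2, 3, 4, 5, 6, 7, 8, 9, 10, 11})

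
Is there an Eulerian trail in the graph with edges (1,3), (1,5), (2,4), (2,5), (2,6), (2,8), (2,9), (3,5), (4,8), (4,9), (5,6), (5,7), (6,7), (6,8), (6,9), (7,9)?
No (6 vertices have odd degree: {2, 4, 5, 6, 7, 8}; Eulerian path requires 0 or 2)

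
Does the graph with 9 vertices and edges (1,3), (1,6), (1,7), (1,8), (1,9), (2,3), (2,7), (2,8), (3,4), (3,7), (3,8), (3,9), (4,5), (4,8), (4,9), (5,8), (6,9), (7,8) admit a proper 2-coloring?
No (odd cycle of length 3: 9 -> 1 -> 3 -> 9)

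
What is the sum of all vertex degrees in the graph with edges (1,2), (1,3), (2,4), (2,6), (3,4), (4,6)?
12 (handshake: sum of degrees = 2|E| = 2 x 6 = 12)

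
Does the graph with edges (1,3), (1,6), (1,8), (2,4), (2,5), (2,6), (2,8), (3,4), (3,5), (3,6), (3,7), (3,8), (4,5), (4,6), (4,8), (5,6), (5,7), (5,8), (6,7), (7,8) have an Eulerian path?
Yes (the graph is connected and exactly 2 vertices have odd degree: {1, 4}; any Eulerian path must start and end at those)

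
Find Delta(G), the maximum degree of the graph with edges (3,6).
1 (attained at vertices 3, 6)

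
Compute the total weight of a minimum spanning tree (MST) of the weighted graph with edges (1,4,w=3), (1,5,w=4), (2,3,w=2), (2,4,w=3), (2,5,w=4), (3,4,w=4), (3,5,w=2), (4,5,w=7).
10 (MST edges: (1,4,w=3), (2,3,w=2), (2,4,w=3), (3,5,w=2); sum of weights 3 + 2 + 3 + 2 = 10)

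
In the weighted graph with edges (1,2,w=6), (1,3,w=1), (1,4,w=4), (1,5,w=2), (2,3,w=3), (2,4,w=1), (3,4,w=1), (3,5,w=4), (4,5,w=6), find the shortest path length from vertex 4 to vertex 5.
4 (path: 4 -> 3 -> 1 -> 5; weights 1 + 1 + 2 = 4)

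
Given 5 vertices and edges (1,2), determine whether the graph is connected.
No, it has 4 components: {1, 2}, {3}, {4}, {5}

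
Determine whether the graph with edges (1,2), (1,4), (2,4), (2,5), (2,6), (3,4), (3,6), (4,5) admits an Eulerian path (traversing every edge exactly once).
Yes — and in fact it has an Eulerian circuit (the graph is connected and all 6 vertices have even degree)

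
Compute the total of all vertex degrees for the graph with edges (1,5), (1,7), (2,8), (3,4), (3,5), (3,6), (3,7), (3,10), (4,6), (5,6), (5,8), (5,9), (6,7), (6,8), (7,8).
30 (handshake: sum of degrees = 2|E| = 2 x 15 = 30)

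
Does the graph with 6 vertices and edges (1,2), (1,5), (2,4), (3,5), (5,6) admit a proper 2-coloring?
Yes. Partition: {1, 3, 4, 6}, {2, 5}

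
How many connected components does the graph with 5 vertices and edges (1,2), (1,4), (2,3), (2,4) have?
2 (components: {1, 2, 3, 4}, {5})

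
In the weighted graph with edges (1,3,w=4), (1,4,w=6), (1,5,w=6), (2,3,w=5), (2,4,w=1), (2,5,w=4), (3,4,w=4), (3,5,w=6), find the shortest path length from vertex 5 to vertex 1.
6 (path: 5 -> 1; weights 6 = 6)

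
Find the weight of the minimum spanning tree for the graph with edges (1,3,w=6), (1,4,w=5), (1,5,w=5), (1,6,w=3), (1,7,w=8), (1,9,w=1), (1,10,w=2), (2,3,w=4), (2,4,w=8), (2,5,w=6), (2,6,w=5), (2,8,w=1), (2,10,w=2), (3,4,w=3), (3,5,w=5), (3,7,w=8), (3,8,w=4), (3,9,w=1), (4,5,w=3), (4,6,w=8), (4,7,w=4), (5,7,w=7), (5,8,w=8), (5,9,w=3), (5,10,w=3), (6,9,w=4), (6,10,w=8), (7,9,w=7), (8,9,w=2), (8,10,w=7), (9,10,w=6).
20 (MST edges: (1,6,w=3), (1,9,w=1), (1,10,w=2), (2,8,w=1), (2,10,w=2), (3,4,w=3), (3,9,w=1), (4,5,w=3), (4,7,w=4); sum of weights 3 + 1 + 2 + 1 + 2 + 3 + 1 + 3 + 4 = 20)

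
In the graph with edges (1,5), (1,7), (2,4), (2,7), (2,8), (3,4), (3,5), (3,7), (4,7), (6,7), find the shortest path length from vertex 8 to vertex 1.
3 (path: 8 -> 2 -> 7 -> 1, 3 edges)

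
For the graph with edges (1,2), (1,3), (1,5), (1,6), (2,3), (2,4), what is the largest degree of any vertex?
4 (attained at vertex 1)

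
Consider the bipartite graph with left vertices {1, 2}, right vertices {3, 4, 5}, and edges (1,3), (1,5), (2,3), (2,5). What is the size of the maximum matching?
2 (matching: (1,5), (2,3); upper bound min(|L|,|R|) = min(2,3) = 2)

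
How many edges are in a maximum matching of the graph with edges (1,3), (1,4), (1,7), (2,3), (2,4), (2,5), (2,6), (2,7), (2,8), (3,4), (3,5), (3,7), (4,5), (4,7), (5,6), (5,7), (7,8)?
4 (matching: (1,3), (2,4), (5,6), (7,8); upper bound floor(n/2) = floor(8/2) = 4)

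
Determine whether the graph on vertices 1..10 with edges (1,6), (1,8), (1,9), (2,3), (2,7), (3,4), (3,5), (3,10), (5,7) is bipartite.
Yes. Partition: {1, 2, 4, 5, 10}, {3, 6, 7, 8, 9}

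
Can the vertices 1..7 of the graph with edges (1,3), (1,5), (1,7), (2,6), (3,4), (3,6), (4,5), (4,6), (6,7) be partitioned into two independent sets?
No (odd cycle of length 3: 4 -> 3 -> 6 -> 4)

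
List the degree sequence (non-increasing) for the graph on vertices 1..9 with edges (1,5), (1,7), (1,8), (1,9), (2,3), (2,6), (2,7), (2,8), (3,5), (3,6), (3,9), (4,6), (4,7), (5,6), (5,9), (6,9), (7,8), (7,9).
[5, 5, 5, 4, 4, 4, 4, 3, 2] (degrees: deg(1)=4, deg(2)=4, deg(3)=4, deg(4)=2, deg(5)=4, deg(6)=5, deg(7)=5, deg(8)=3, deg(9)=5)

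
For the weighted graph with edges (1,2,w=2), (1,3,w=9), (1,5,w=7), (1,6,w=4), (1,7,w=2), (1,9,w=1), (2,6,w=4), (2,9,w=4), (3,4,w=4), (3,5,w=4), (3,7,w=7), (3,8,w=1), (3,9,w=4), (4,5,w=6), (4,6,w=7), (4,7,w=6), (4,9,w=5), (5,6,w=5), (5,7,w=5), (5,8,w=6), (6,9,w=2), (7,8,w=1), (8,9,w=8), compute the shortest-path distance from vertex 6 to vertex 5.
5 (path: 6 -> 5; weights 5 = 5)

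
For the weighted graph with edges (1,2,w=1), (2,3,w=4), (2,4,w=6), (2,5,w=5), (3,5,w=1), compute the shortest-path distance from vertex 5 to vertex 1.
6 (path: 5 -> 2 -> 1; weights 5 + 1 = 6)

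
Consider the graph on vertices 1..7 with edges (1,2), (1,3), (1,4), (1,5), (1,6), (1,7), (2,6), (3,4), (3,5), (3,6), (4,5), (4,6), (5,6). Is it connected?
Yes (BFS from 1 visits [1, 2, 3, 4, 5, 6, 7] — all 7 vertices reached)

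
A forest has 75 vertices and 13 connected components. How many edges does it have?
62 (Each of the 13 component trees on V_i vertices has V_i - 1 edges; summing gives V - C = 75 - 13 = 62)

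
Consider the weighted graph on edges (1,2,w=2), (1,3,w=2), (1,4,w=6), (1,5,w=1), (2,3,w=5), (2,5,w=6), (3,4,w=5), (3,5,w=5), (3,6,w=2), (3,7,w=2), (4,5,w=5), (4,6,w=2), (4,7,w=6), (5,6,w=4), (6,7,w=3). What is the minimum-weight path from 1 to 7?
4 (path: 1 -> 3 -> 7; weights 2 + 2 = 4)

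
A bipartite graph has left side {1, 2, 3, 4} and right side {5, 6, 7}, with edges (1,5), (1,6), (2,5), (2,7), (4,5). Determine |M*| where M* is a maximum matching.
3 (matching: (1,6), (2,7), (4,5); upper bound min(|L|,|R|) = min(4,3) = 3)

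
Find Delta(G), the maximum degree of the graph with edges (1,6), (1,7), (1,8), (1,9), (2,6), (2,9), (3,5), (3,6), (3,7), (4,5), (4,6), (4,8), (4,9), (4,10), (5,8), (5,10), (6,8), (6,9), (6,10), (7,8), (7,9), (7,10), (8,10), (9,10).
7 (attained at vertex 6)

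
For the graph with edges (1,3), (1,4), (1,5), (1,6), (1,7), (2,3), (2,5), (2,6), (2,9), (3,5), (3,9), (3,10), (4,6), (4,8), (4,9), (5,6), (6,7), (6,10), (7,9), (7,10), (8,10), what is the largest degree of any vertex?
6 (attained at vertex 6)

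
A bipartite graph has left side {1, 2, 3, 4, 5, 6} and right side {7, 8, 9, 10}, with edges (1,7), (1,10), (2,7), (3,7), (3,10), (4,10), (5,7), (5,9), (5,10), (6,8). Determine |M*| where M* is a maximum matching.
4 (matching: (1,10), (2,7), (5,9), (6,8); upper bound min(|L|,|R|) = min(6,4) = 4)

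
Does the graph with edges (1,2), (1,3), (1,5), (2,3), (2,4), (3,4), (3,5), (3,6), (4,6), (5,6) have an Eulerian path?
No (6 vertices have odd degree: {1, 2, 3, 4, 5, 6}; Eulerian path requires 0 or 2)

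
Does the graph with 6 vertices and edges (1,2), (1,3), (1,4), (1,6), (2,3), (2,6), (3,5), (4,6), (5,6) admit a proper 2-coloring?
No (odd cycle of length 3: 6 -> 1 -> 2 -> 6)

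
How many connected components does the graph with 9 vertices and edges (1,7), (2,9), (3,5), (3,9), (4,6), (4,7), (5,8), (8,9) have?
2 (components: {1, 4, 6, 7}, {2, 3, 5, 8, 9})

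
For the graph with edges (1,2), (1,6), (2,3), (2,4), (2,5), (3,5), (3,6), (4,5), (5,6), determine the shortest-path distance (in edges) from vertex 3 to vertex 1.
2 (path: 3 -> 6 -> 1, 2 edges)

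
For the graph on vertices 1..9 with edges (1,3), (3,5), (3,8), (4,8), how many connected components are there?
5 (components: {1, 3, 4, 5, 8}, {2}, {6}, {7}, {9})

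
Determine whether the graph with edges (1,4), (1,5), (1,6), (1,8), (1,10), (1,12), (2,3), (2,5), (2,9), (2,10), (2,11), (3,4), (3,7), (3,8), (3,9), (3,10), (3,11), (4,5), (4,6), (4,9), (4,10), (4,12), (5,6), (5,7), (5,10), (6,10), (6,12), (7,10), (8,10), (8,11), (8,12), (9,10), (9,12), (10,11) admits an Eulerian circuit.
No (8 vertices have odd degree: {2, 3, 4, 6, 7, 8, 9, 12}; Eulerian circuit requires 0)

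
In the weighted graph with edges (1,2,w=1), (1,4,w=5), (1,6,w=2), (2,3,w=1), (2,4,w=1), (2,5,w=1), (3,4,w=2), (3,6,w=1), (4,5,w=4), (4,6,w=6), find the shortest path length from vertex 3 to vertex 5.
2 (path: 3 -> 2 -> 5; weights 1 + 1 = 2)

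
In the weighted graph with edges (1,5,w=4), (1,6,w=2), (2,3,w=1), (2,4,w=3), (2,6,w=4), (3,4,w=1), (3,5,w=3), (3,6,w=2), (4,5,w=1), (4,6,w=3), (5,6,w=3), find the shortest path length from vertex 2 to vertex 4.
2 (path: 2 -> 3 -> 4; weights 1 + 1 = 2)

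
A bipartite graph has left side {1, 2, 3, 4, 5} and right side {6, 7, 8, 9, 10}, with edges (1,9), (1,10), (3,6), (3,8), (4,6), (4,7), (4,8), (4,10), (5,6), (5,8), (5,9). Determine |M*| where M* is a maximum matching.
4 (matching: (1,10), (3,8), (4,7), (5,9); upper bound min(|L|,|R|) = min(5,5) = 5)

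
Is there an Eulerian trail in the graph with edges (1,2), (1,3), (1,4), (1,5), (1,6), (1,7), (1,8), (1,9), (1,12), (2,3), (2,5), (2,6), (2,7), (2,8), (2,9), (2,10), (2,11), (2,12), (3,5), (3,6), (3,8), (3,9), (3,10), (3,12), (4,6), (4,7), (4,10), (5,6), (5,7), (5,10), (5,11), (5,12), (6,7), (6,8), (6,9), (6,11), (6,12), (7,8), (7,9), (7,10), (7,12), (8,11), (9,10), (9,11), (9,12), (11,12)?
Yes (the graph is connected and exactly 2 vertices have odd degree: {1, 7}; any Eulerian path must start and end at those)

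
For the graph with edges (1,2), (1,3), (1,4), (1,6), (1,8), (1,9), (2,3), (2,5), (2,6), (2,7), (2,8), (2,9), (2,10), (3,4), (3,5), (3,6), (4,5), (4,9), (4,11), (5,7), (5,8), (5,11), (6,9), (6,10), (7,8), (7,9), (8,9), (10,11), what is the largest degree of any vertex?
8 (attained at vertex 2)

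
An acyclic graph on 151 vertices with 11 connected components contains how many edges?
140 (Each of the 11 component trees on V_i vertices has V_i - 1 edges; summing gives V - C = 151 - 11 = 140)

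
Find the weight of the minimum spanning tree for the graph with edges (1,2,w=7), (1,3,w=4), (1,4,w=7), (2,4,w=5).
16 (MST edges: (1,3,w=4), (1,4,w=7), (2,4,w=5); sum of weights 4 + 7 + 5 = 16)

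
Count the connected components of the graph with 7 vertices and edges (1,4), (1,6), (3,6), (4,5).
3 (components: {1, 3, 4, 5, 6}, {2}, {7})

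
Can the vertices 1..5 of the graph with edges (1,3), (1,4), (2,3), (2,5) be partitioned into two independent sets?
Yes. Partition: {1, 2}, {3, 4, 5}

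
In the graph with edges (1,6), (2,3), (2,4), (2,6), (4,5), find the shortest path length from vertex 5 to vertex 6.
3 (path: 5 -> 4 -> 2 -> 6, 3 edges)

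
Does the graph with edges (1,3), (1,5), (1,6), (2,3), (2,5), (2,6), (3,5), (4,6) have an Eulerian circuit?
No (6 vertices have odd degree: {1, 2, 3, 4, 5, 6}; Eulerian circuit requires 0)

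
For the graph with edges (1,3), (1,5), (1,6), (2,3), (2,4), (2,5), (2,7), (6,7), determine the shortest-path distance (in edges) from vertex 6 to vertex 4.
3 (path: 6 -> 7 -> 2 -> 4, 3 edges)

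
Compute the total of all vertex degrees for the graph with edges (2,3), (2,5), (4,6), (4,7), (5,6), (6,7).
12 (handshake: sum of degrees = 2|E| = 2 x 6 = 12)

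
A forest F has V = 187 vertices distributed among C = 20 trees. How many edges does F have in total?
167 (Each of the 20 component trees on V_i vertices has V_i - 1 edges; summing gives V - C = 187 - 20 = 167)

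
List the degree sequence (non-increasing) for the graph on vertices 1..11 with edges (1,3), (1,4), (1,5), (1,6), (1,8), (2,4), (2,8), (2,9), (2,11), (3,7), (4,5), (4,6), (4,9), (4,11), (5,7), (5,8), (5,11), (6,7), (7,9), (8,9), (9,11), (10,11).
[6, 5, 5, 5, 5, 4, 4, 4, 3, 2, 1] (degrees: deg(1)=5, deg(2)=4, deg(3)=2, deg(4)=6, deg(5)=5, deg(6)=3, deg(7)=4, deg(8)=4, deg(9)=5, deg(10)=1, deg(11)=5)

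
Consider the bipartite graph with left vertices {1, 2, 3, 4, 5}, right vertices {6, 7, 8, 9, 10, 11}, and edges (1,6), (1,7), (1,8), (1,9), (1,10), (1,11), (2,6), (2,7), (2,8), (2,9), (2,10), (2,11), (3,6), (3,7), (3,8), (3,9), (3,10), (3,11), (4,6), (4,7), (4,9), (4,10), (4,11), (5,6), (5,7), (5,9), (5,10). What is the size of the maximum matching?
5 (matching: (1,11), (2,10), (3,8), (4,9), (5,7); upper bound min(|L|,|R|) = min(5,6) = 5)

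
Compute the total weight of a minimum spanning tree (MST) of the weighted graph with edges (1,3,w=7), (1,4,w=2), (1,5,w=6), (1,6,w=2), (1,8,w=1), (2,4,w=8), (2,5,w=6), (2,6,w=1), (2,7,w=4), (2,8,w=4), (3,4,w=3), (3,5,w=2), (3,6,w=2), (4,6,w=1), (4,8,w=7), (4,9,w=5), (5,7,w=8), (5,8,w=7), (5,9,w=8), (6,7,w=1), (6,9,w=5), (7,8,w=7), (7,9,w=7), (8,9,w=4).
14 (MST edges: (1,4,w=2), (1,8,w=1), (2,6,w=1), (3,5,w=2), (3,6,w=2), (4,6,w=1), (6,7,w=1), (8,9,w=4); sum of weights 2 + 1 + 1 + 2 + 2 + 1 + 1 + 4 = 14)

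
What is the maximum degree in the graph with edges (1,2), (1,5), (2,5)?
2 (attained at vertices 1, 2, 5)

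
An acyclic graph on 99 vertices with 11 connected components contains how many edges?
88 (Each of the 11 component trees on V_i vertices has V_i - 1 edges; summing gives V - C = 99 - 11 = 88)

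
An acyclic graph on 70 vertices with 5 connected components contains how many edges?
65 (Each of the 5 component trees on V_i vertices has V_i - 1 edges; summing gives V - C = 70 - 5 = 65)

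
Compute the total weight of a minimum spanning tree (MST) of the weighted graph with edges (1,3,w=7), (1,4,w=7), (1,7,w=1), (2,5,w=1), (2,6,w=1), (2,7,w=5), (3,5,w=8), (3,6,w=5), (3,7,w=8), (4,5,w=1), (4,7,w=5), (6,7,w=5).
14 (MST edges: (1,7,w=1), (2,5,w=1), (2,6,w=1), (2,7,w=5), (3,6,w=5), (4,5,w=1); sum of weights 1 + 1 + 1 + 5 + 5 + 1 = 14)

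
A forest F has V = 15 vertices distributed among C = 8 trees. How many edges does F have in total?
7 (Each of the 8 component trees on V_i vertices has V_i - 1 edges; summing gives V - C = 15 - 8 = 7)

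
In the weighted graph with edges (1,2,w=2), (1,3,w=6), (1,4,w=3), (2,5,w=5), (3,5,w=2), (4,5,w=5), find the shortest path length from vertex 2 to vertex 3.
7 (path: 2 -> 5 -> 3; weights 5 + 2 = 7)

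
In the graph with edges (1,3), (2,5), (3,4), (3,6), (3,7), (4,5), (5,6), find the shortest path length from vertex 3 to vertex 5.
2 (path: 3 -> 6 -> 5, 2 edges)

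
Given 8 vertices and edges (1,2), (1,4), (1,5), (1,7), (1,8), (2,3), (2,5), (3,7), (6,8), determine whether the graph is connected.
Yes (BFS from 1 visits [1, 2, 4, 5, 7, 8, 3, 6] — all 8 vertices reached)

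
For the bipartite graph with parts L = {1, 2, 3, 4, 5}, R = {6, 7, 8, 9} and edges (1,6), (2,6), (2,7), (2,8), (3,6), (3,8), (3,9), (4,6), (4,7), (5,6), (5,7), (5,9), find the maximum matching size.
4 (matching: (1,6), (2,8), (3,9), (4,7); upper bound min(|L|,|R|) = min(5,4) = 4)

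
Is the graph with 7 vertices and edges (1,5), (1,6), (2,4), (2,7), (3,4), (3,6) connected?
Yes (BFS from 1 visits [1, 5, 6, 3, 4, 2, 7] — all 7 vertices reached)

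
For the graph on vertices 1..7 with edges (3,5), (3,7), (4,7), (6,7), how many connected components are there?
3 (components: {1}, {2}, {3, 4, 5, 6, 7})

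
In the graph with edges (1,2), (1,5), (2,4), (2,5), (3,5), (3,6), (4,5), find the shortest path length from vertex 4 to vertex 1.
2 (path: 4 -> 5 -> 1, 2 edges)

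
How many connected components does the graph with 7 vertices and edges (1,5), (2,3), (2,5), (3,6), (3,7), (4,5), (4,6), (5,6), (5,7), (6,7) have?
1 (components: {1, 2, 3, 4, 5, 6, 7})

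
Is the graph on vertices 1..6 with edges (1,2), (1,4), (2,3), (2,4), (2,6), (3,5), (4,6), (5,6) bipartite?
No (odd cycle of length 3: 4 -> 1 -> 2 -> 4)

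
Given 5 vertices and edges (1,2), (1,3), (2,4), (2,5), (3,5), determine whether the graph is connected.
Yes (BFS from 1 visits [1, 2, 3, 4, 5] — all 5 vertices reached)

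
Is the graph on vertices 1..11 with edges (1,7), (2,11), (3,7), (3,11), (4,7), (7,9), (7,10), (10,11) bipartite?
Yes. Partition: {1, 2, 3, 4, 5, 6, 8, 9, 10}, {7, 11}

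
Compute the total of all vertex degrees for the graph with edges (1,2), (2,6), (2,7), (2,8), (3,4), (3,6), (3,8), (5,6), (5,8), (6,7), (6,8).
22 (handshake: sum of degrees = 2|E| = 2 x 11 = 22)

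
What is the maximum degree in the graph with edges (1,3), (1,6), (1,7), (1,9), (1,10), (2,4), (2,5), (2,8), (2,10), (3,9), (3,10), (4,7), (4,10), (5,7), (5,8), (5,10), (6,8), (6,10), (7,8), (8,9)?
6 (attained at vertex 10)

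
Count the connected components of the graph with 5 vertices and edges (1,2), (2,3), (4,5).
2 (components: {1, 2, 3}, {4, 5})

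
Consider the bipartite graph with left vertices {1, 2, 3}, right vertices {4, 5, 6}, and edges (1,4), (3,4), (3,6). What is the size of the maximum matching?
2 (matching: (1,4), (3,6); upper bound min(|L|,|R|) = min(3,3) = 3)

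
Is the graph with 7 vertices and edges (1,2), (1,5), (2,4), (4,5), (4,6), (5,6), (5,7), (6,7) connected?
No, it has 2 components: {1, 2, 4, 5, 6, 7}, {3}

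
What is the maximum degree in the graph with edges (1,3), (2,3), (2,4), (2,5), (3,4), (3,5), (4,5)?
4 (attained at vertex 3)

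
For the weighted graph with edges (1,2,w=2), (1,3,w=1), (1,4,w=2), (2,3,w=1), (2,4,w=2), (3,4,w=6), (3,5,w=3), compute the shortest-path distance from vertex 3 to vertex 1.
1 (path: 3 -> 1; weights 1 = 1)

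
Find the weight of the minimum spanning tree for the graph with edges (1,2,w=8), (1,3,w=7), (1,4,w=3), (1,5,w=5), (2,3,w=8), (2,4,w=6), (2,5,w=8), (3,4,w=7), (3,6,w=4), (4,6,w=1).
19 (MST edges: (1,4,w=3), (1,5,w=5), (2,4,w=6), (3,6,w=4), (4,6,w=1); sum of weights 3 + 5 + 6 + 4 + 1 = 19)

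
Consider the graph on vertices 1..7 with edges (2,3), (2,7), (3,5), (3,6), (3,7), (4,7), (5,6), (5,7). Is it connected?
No, it has 2 components: {1}, {2, 3, 4, 5, 6, 7}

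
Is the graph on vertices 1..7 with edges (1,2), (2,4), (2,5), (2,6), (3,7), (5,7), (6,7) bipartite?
Yes. Partition: {1, 3, 4, 5, 6}, {2, 7}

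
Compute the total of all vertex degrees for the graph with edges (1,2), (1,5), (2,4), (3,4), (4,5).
10 (handshake: sum of degrees = 2|E| = 2 x 5 = 10)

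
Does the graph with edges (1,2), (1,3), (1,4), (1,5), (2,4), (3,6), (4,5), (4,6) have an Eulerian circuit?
Yes (the graph is connected and all 6 vertices have even degree)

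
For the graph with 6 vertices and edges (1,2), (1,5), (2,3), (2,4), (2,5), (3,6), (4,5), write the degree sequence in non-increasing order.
[4, 3, 2, 2, 2, 1] (degrees: deg(1)=2, deg(2)=4, deg(3)=2, deg(4)=2, deg(5)=3, deg(6)=1)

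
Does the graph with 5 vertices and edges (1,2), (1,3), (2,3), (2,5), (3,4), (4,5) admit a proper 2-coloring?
No (odd cycle of length 3: 3 -> 1 -> 2 -> 3)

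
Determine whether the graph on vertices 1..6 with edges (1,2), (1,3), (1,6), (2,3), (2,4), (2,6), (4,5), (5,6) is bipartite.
No (odd cycle of length 3: 6 -> 1 -> 2 -> 6)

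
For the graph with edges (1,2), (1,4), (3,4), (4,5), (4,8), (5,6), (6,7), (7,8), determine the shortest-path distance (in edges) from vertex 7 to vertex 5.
2 (path: 7 -> 6 -> 5, 2 edges)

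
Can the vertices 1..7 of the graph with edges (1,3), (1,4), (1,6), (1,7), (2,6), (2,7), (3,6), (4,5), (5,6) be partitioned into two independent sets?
No (odd cycle of length 3: 3 -> 1 -> 6 -> 3)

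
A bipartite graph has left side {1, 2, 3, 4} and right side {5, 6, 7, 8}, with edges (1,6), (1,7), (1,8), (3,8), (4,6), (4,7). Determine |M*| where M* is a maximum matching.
3 (matching: (1,6), (3,8), (4,7); upper bound min(|L|,|R|) = min(4,4) = 4)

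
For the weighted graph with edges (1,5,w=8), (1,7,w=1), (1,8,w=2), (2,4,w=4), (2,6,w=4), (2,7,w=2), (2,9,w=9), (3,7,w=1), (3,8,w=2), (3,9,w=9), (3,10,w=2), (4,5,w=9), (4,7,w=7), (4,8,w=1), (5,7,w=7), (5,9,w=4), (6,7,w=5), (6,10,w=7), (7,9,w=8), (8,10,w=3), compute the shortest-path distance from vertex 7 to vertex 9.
8 (path: 7 -> 9; weights 8 = 8)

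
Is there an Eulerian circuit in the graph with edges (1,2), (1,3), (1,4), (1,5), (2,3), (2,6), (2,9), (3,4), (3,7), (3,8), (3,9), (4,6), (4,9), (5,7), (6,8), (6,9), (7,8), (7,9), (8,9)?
Yes (the graph is connected and all 9 vertices have even degree)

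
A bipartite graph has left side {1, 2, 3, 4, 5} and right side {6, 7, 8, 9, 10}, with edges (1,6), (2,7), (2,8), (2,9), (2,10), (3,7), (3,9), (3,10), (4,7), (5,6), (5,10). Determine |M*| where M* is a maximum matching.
5 (matching: (1,6), (2,8), (3,9), (4,7), (5,10); upper bound min(|L|,|R|) = min(5,5) = 5)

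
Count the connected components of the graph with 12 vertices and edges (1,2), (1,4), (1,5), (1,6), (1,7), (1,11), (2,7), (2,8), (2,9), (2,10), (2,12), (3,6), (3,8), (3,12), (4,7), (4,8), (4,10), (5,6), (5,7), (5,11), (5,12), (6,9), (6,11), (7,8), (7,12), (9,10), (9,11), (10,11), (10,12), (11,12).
1 (components: {1, 2, 3, 4, 5, 6, 7, 8, 9, 10, 11, 12})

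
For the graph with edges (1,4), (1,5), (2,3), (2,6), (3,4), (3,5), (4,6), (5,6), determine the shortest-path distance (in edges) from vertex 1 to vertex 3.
2 (path: 1 -> 4 -> 3, 2 edges)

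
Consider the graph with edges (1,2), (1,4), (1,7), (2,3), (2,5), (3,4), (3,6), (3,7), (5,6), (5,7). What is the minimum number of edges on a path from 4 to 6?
2 (path: 4 -> 3 -> 6, 2 edges)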